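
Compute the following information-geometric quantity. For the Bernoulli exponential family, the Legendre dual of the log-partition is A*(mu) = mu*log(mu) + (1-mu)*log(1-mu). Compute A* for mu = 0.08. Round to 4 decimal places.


Legendre transform for Bernoulli:
A*(mu) = mu*log(mu) + (1-mu)*log(1-mu).
mu = 0.08, 1-mu = 0.92.
mu*log(mu) = 0.08*log(0.08) = -0.202058.
(1-mu)*log(1-mu) = 0.92*log(0.92) = -0.076711.
A* = -0.202058 + -0.076711 = -0.2788

-0.2788


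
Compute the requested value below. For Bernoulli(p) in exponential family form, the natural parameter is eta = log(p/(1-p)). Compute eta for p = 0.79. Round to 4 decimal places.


Natural parameter for Bernoulli: eta = log(p/(1-p)).
p = 0.79, 1-p = 0.21.
p/(1-p) = 3.761905.
eta = log(3.761905) = 1.3249

1.3249


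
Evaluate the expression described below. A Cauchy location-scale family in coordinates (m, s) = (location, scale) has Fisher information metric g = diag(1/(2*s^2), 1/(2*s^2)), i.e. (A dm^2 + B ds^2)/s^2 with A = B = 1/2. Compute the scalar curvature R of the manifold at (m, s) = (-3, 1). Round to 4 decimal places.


The metric has the form g = (A dm^2 + B ds^2)/s^2 with A = 1/2, B = 1/2.
Substitute u = sqrt(A/B)*m: g = B*(du^2 + ds^2)/s^2, i.e. B times the
Poincare upper half-plane metric, which has constant Gaussian curvature -1.
Scaling a 2D metric by a constant c divides the Gaussian curvature by c,
so K = -1/B = -1/(1/2) = -2.0000 everywhere (the point (m, s) = (-3, 1) is irrelevant:
the curvature is constant).
Scalar curvature in dimension 2: R = 2K = -2/(1/2) = -4.0000.

-4.0000


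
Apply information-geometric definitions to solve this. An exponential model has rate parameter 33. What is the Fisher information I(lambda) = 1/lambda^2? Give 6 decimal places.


Fisher information for exponential: I(lambda) = 1/lambda^2.
lambda = 33, lambda^2 = 1089.
I = 1/1089 = 0.000918

0.000918


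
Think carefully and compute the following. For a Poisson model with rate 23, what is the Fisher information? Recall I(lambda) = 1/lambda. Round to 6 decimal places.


Fisher information for Poisson: I(lambda) = 1/lambda.
lambda = 23.
I(lambda) = 1/23 = 0.043478

0.043478


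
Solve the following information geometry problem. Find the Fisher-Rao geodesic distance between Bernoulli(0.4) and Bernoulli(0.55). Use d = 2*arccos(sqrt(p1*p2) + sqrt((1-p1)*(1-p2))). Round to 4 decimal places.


Geodesic distance on Bernoulli manifold:
d(p1,p2) = 2*arccos(sqrt(p1*p2) + sqrt((1-p1)*(1-p2))).
sqrt(p1*p2) = sqrt(0.4*0.55) = 0.469042.
sqrt((1-p1)*(1-p2)) = sqrt(0.6*0.45) = 0.519615.
arg = 0.469042 + 0.519615 = 0.988657.
d = 2*arccos(0.988657) = 0.3015

0.3015


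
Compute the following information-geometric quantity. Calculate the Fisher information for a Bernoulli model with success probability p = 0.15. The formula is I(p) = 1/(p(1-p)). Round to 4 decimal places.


For Bernoulli(p), Fisher information is I(p) = 1/(p*(1-p)).
p = 0.15, 1-p = 0.85.
p*(1-p) = 0.1275.
I(p) = 1/0.1275 = 7.8431

7.8431


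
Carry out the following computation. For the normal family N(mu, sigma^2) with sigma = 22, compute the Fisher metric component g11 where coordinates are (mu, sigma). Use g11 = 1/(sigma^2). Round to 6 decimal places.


For the 2-parameter normal family, the Fisher metric has:
  g11 = 1/sigma^2, g22 = 2/sigma^2.
sigma = 22, sigma^2 = 484.
g11 = 0.002066

0.002066


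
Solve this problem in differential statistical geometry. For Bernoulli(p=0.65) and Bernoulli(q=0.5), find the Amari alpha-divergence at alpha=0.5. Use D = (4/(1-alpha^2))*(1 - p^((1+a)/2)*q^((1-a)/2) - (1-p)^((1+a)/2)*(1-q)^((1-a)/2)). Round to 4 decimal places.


Amari alpha-divergence:
D = (4/(1-alpha^2))*(1 - p^((1+a)/2)*q^((1-a)/2) - (1-p)^((1+a)/2)*(1-q)^((1-a)/2)).
alpha = 0.5, p = 0.65, q = 0.5.
e1 = (1+alpha)/2 = 0.75, e2 = (1-alpha)/2 = 0.25.
t1 = p^e1 * q^e2 = 0.65^0.75 * 0.5^0.25 = 0.608734.
t2 = (1-p)^e1 * (1-q)^e2 = 0.35^0.75 * 0.5^0.25 = 0.382643.
4/(1-alpha^2) = 5.333333.
D = 5.333333*(1 - 0.608734 - 0.382643) = 0.0460

0.0460


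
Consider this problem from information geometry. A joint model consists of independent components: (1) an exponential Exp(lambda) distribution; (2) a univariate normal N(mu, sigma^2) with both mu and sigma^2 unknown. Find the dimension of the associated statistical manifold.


The dimension of a statistical manifold equals the number of free
(independent) real parameters of the model. For a product of independent
blocks the parameter counts add.
- exponential (lambda): 1.
- normal (mu, sigma^2): 2.
Total = 1 + 2 = 3.
Dimension = 3

3


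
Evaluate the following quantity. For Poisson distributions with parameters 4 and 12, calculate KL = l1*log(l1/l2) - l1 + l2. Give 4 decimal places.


KL divergence for Poisson:
KL = l1*log(l1/l2) - l1 + l2.
l1 = 4, l2 = 12.
log(4/12) = -1.098612.
l1*log(l1/l2) = 4 * -1.098612 = -4.394449.
KL = -4.394449 - 4 + 12 = 3.6056

3.6056


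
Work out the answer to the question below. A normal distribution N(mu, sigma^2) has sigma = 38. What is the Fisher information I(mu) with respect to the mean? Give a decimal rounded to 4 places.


The Fisher information for the mean of a normal distribution is I(mu) = 1/sigma^2.
sigma = 38, so sigma^2 = 1444.
I(mu) = 1/1444 = 0.0007

0.0007


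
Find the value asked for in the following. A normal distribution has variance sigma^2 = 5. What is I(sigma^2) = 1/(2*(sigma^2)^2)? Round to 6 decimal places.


Fisher information for variance: I(sigma^2) = 1/(2*sigma^4).
sigma^2 = 5, so sigma^4 = 25.
I = 1/(2*25) = 1/50 = 0.020000

0.020000


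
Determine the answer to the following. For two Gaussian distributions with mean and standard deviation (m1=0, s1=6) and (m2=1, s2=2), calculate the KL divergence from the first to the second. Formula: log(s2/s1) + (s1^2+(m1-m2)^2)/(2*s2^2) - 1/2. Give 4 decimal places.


KL divergence between normal distributions:
KL = log(s2/s1) + (s1^2 + (m1-m2)^2)/(2*s2^2) - 1/2.
log(2/6) = -1.098612.
(6^2 + (0-1)^2)/(2*2^2) = (36 + 1)/8 = 4.625.
KL = -1.098612 + 4.625 - 0.5 = 3.0264

3.0264


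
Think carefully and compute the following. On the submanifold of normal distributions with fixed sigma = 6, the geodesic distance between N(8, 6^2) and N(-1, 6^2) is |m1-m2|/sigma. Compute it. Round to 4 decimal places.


On the fixed-variance normal subfamily, geodesic distance = |m1-m2|/sigma.
|8 - -1| = 9.
sigma = 6.
d = 9/6 = 1.5000

1.5000


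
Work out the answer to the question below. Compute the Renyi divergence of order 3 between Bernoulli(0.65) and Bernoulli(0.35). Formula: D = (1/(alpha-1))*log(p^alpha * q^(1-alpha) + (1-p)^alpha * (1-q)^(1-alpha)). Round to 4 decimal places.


Renyi divergence of order alpha between Bernoulli distributions:
D = (1/(alpha-1))*log(p^alpha * q^(1-alpha) + (1-p)^alpha * (1-q)^(1-alpha)).
alpha = 3, p = 0.65, q = 0.35.
p^alpha * q^(1-alpha) = 0.65^3 * 0.35^-2 = 2.241837.
(1-p)^alpha * (1-q)^(1-alpha) = 0.35^3 * 0.65^-2 = 0.101479.
sum = 2.241837 + 0.101479 = 2.343316.
D = (1/2)*log(2.343316) = 0.4258

0.4258


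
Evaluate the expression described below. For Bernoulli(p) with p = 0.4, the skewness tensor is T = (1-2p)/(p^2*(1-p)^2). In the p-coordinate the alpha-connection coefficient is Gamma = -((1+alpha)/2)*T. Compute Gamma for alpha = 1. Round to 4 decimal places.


Skewness (Amari-Chentsov) tensor: T = (1-2p)/(p^2*(1-p)^2).
p = 0.4, 1-2p = 0.2, p^2 = 0.16, (1-p)^2 = 0.36.
T = 0.2/(0.16 * 0.36) = 3.472222.
In the p-coordinate, Gamma^(alpha) = Gamma^(0) - (alpha/2)*T with Gamma^(0) = (1/2)*g'(p) = -T/2,
so Gamma^(alpha) = -((1+alpha)/2)*T.
alpha = 1, -(1+alpha)/2 = -1.0.
Gamma = -1.0 * 3.472222 = -3.4722

-3.4722


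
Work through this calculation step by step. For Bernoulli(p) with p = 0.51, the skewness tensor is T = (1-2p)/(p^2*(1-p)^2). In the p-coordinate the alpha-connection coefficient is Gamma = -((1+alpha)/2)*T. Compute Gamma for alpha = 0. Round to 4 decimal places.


Skewness (Amari-Chentsov) tensor: T = (1-2p)/(p^2*(1-p)^2).
p = 0.51, 1-2p = -0.02, p^2 = 0.2601, (1-p)^2 = 0.2401.
T = -0.02/(0.2601 * 0.2401) = -0.320256.
In the p-coordinate, Gamma^(alpha) = Gamma^(0) - (alpha/2)*T with Gamma^(0) = (1/2)*g'(p) = -T/2,
so Gamma^(alpha) = -((1+alpha)/2)*T.
alpha = 0, -(1+alpha)/2 = -0.5.
Gamma = -0.5 * -0.320256 = 0.1601

0.1601


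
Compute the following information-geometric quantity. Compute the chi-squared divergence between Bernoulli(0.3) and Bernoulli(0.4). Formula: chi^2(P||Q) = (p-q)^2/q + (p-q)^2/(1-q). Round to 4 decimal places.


Chi-squared divergence between Bernoulli distributions:
chi^2 = (p-q)^2/q + (p-q)^2/(1-q).
p = 0.3, q = 0.4, p-q = -0.1.
(p-q)^2 = 0.01.
term1 = 0.01/0.4 = 0.025.
term2 = 0.01/0.6 = 0.016667.
chi^2 = 0.025 + 0.016667 = 0.0417

0.0417


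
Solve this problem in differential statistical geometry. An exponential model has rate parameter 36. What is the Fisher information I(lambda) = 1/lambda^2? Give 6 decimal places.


Fisher information for exponential: I(lambda) = 1/lambda^2.
lambda = 36, lambda^2 = 1296.
I = 1/1296 = 0.000772

0.000772


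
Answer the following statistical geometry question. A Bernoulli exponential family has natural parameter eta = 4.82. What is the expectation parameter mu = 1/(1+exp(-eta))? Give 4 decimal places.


Dual coordinate (expectation parameter) for Bernoulli:
mu = 1/(1+exp(-eta)).
eta = 4.82.
exp(-eta) = exp(-4.82) = 0.008067.
mu = 1/(1+0.008067) = 0.9920

0.9920


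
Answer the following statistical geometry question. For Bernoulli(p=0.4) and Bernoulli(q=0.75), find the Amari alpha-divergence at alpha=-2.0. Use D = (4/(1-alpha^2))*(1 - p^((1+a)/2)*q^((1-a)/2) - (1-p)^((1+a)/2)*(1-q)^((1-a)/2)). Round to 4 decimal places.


Amari alpha-divergence:
D = (4/(1-alpha^2))*(1 - p^((1+a)/2)*q^((1-a)/2) - (1-p)^((1+a)/2)*(1-q)^((1-a)/2)).
alpha = -2.0, p = 0.4, q = 0.75.
e1 = (1+alpha)/2 = -0.5, e2 = (1-alpha)/2 = 1.5.
t1 = p^e1 * q^e2 = 0.4^-0.5 * 0.75^1.5 = 1.02698.
t2 = (1-p)^e1 * (1-q)^e2 = 0.6^-0.5 * 0.25^1.5 = 0.161374.
4/(1-alpha^2) = -1.333333.
D = -1.333333*(1 - 1.02698 - 0.161374) = 0.2511

0.2511


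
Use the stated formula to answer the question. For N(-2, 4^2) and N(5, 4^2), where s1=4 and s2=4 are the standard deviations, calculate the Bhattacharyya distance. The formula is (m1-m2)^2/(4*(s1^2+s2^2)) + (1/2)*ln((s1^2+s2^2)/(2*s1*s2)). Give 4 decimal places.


Bhattacharyya distance between two Gaussians:
DB = (m1-m2)^2/(4*(s1^2+s2^2)) + (1/2)*ln((s1^2+s2^2)/(2*s1*s2)).
(m1-m2)^2 = (-7)^2 = 49.
s1^2+s2^2 = 16 + 16 = 32.
term1 = 49/128 = 0.382812.
term2 = 0.5*ln(32/32.0) = 0.0.
DB = 0.382812 + 0.0 = 0.3828

0.3828


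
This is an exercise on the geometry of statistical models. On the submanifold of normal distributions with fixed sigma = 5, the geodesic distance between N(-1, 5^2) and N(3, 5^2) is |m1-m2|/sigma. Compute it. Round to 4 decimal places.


On the fixed-variance normal subfamily, geodesic distance = |m1-m2|/sigma.
|-1 - 3| = 4.
sigma = 5.
d = 4/5 = 0.8000

0.8000


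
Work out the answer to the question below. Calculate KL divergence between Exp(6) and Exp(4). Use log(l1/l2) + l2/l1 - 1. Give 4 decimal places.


KL divergence for exponential family:
KL = log(l1/l2) + l2/l1 - 1.
log(6/4) = 0.405465.
4/6 = 0.666667.
KL = 0.405465 + 0.666667 - 1 = 0.0721

0.0721


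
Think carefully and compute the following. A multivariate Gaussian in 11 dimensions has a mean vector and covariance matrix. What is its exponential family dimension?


Exponential family dimension calculation:
For 11-dim MVN: mean has 11 params, covariance has 11*12/2 = 66 unique entries.
Total dim = 11 + 66 = 77.

77


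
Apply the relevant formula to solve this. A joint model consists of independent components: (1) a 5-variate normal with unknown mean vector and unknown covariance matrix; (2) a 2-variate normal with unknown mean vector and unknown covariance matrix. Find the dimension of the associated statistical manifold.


The dimension of a statistical manifold equals the number of free
(independent) real parameters of the model. For a product of independent
blocks the parameter counts add.
- 5-variate normal: 5 (mean) + 5*6/2 = 15 (symmetric covariance) = 20.
- 2-variate normal: 2 (mean) + 2*3/2 = 3 (symmetric covariance) = 5.
Total = 20 + 5 = 25.
Dimension = 25

25


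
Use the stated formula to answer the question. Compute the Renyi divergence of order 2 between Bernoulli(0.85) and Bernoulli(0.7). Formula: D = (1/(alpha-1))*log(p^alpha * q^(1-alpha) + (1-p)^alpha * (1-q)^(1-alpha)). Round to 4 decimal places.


Renyi divergence of order alpha between Bernoulli distributions:
D = (1/(alpha-1))*log(p^alpha * q^(1-alpha) + (1-p)^alpha * (1-q)^(1-alpha)).
alpha = 2, p = 0.85, q = 0.7.
p^alpha * q^(1-alpha) = 0.85^2 * 0.7^-1 = 1.032143.
(1-p)^alpha * (1-q)^(1-alpha) = 0.15^2 * 0.3^-1 = 0.075.
sum = 1.032143 + 0.075 = 1.107143.
D = (1/1)*log(1.107143) = 0.1018

0.1018


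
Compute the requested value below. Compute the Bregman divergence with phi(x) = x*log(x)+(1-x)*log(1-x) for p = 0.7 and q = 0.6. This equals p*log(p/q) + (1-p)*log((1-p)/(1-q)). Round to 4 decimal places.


Bregman divergence with negative entropy generator:
D = p*log(p/q) + (1-p)*log((1-p)/(1-q)).
p = 0.7, q = 0.6.
p*log(p/q) = 0.7*log(0.7/0.6) = 0.107905.
(1-p)*log((1-p)/(1-q)) = 0.3*log(0.3/0.4) = -0.086305.
D = 0.107905 + -0.086305 = 0.0216

0.0216


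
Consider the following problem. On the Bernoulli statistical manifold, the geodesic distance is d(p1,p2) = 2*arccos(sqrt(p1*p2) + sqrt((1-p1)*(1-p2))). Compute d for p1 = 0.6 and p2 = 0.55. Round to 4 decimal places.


Geodesic distance on Bernoulli manifold:
d(p1,p2) = 2*arccos(sqrt(p1*p2) + sqrt((1-p1)*(1-p2))).
sqrt(p1*p2) = sqrt(0.6*0.55) = 0.574456.
sqrt((1-p1)*(1-p2)) = sqrt(0.4*0.45) = 0.424264.
arg = 0.574456 + 0.424264 = 0.99872.
d = 2*arccos(0.99872) = 0.1012

0.1012


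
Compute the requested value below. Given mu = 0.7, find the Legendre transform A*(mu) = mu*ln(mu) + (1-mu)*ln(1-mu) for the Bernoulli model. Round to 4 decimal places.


Legendre transform for Bernoulli:
A*(mu) = mu*log(mu) + (1-mu)*log(1-mu).
mu = 0.7, 1-mu = 0.3.
mu*log(mu) = 0.7*log(0.7) = -0.249672.
(1-mu)*log(1-mu) = 0.3*log(0.3) = -0.361192.
A* = -0.249672 + -0.361192 = -0.6109

-0.6109


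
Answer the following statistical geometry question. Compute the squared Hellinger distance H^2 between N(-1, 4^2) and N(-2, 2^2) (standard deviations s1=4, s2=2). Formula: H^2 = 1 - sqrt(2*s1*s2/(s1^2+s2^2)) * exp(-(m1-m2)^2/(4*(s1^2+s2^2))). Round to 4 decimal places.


Squared Hellinger distance for Gaussians:
H^2 = 1 - sqrt(2*s1*s2/(s1^2+s2^2)) * exp(-(m1-m2)^2/(4*(s1^2+s2^2))).
s1^2 = 16, s2^2 = 4, s1^2+s2^2 = 20.
sqrt(2*4*2/(20)) = 0.894427.
(m1-m2)^2 = (1)^2 = 1.
exp(-1/(4*20)) = exp(-0.0125) = 0.987578.
H^2 = 1 - 0.894427*0.987578 = 0.1167

0.1167


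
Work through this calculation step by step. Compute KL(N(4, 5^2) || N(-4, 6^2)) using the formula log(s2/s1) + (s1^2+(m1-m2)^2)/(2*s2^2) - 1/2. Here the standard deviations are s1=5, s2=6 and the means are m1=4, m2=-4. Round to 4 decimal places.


KL divergence between normal distributions:
KL = log(s2/s1) + (s1^2 + (m1-m2)^2)/(2*s2^2) - 1/2.
log(6/5) = 0.182322.
(5^2 + (4--4)^2)/(2*6^2) = (25 + 64)/72 = 1.236111.
KL = 0.182322 + 1.236111 - 0.5 = 0.9184

0.9184


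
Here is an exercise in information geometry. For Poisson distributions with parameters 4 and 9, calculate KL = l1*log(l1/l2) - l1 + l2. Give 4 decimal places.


KL divergence for Poisson:
KL = l1*log(l1/l2) - l1 + l2.
l1 = 4, l2 = 9.
log(4/9) = -0.81093.
l1*log(l1/l2) = 4 * -0.81093 = -3.243721.
KL = -3.243721 - 4 + 9 = 1.7563

1.7563


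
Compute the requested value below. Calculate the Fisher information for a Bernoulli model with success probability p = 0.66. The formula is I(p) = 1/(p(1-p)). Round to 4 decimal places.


For Bernoulli(p), Fisher information is I(p) = 1/(p*(1-p)).
p = 0.66, 1-p = 0.34.
p*(1-p) = 0.2244.
I(p) = 1/0.2244 = 4.4563

4.4563


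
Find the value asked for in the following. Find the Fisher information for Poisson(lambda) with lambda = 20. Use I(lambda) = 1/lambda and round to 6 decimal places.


Fisher information for Poisson: I(lambda) = 1/lambda.
lambda = 20.
I(lambda) = 1/20 = 0.050000

0.050000


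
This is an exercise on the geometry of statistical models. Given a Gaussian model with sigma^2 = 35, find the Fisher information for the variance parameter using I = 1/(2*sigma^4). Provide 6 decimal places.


Fisher information for variance: I(sigma^2) = 1/(2*sigma^4).
sigma^2 = 35, so sigma^4 = 1225.
I = 1/(2*1225) = 1/2450 = 0.000408

0.000408


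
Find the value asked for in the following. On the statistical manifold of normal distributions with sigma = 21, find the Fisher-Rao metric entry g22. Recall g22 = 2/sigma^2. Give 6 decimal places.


For the 2-parameter normal family, the Fisher metric has:
  g11 = 1/sigma^2, g22 = 2/sigma^2.
sigma = 21, sigma^2 = 441.
g22 = 0.004535

0.004535


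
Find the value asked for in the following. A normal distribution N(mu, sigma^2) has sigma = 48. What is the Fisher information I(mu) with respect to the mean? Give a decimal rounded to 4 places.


The Fisher information for the mean of a normal distribution is I(mu) = 1/sigma^2.
sigma = 48, so sigma^2 = 2304.
I(mu) = 1/2304 = 0.0004

0.0004


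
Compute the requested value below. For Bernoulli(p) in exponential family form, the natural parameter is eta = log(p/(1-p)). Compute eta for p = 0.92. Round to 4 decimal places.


Natural parameter for Bernoulli: eta = log(p/(1-p)).
p = 0.92, 1-p = 0.08.
p/(1-p) = 11.5.
eta = log(11.5) = 2.4423

2.4423


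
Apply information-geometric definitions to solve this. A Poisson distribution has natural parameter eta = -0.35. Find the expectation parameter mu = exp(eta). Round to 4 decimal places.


Expectation parameter for Poisson exponential family:
mu = exp(eta).
eta = -0.35.
mu = exp(-0.35) = 0.7047

0.7047


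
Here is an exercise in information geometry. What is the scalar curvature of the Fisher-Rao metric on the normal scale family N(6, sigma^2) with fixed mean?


This family has a single free parameter, so its statistical manifold
is 1-dimensional. The Riemann curvature tensor of any 1-dimensional
Riemannian manifold vanishes identically, so R = 0.

0


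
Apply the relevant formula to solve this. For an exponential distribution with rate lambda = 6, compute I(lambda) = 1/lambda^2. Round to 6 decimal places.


Fisher information for exponential: I(lambda) = 1/lambda^2.
lambda = 6, lambda^2 = 36.
I = 1/36 = 0.027778

0.027778


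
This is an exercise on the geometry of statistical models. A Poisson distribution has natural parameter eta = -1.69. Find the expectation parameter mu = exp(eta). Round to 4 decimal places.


Expectation parameter for Poisson exponential family:
mu = exp(eta).
eta = -1.69.
mu = exp(-1.69) = 0.1845

0.1845


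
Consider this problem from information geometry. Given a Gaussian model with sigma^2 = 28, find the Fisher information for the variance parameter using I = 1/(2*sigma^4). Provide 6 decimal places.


Fisher information for variance: I(sigma^2) = 1/(2*sigma^4).
sigma^2 = 28, so sigma^4 = 784.
I = 1/(2*784) = 1/1568 = 0.000638

0.000638


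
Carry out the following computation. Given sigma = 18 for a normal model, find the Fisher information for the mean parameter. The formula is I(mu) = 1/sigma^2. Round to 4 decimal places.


The Fisher information for the mean of a normal distribution is I(mu) = 1/sigma^2.
sigma = 18, so sigma^2 = 324.
I(mu) = 1/324 = 0.0031

0.0031


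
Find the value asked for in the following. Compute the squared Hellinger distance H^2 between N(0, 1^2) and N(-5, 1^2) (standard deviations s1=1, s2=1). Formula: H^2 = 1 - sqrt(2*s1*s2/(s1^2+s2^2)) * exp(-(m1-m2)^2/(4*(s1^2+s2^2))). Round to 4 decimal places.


Squared Hellinger distance for Gaussians:
H^2 = 1 - sqrt(2*s1*s2/(s1^2+s2^2)) * exp(-(m1-m2)^2/(4*(s1^2+s2^2))).
s1^2 = 1, s2^2 = 1, s1^2+s2^2 = 2.
sqrt(2*1*1/(2)) = 1.0.
(m1-m2)^2 = (5)^2 = 25.
exp(-25/(4*2)) = exp(-3.125) = 0.043937.
H^2 = 1 - 1.0*0.043937 = 0.9561

0.9561


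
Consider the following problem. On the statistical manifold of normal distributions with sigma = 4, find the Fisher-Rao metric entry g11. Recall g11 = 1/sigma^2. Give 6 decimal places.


For the 2-parameter normal family, the Fisher metric has:
  g11 = 1/sigma^2, g22 = 2/sigma^2.
sigma = 4, sigma^2 = 16.
g11 = 0.062500

0.062500


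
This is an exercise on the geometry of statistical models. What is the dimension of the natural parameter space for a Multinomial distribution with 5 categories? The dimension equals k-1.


Exponential family dimension calculation:
For Multinomial with k=5 categories, dim = k-1 = 4.

4


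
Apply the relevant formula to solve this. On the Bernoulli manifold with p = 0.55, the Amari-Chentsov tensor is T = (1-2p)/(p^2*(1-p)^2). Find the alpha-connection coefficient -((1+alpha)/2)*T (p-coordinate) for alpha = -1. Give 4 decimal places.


Skewness (Amari-Chentsov) tensor: T = (1-2p)/(p^2*(1-p)^2).
p = 0.55, 1-2p = -0.1, p^2 = 0.3025, (1-p)^2 = 0.2025.
T = -0.1/(0.3025 * 0.2025) = -1.632486.
In the p-coordinate, Gamma^(alpha) = Gamma^(0) - (alpha/2)*T with Gamma^(0) = (1/2)*g'(p) = -T/2,
so Gamma^(alpha) = -((1+alpha)/2)*T.
alpha = -1, -(1+alpha)/2 = 0.0.
Gamma = 0.0 * -1.632486 = 0.0000

0.0000


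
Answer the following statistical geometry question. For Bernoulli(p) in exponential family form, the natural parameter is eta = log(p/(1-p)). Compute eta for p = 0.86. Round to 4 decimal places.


Natural parameter for Bernoulli: eta = log(p/(1-p)).
p = 0.86, 1-p = 0.14.
p/(1-p) = 6.142857.
eta = log(6.142857) = 1.8153

1.8153


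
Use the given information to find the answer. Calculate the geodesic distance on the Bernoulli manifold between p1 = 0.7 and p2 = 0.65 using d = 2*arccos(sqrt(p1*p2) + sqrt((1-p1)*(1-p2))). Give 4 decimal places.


Geodesic distance on Bernoulli manifold:
d(p1,p2) = 2*arccos(sqrt(p1*p2) + sqrt((1-p1)*(1-p2))).
sqrt(p1*p2) = sqrt(0.7*0.65) = 0.674537.
sqrt((1-p1)*(1-p2)) = sqrt(0.3*0.35) = 0.324037.
arg = 0.674537 + 0.324037 = 0.998574.
d = 2*arccos(0.998574) = 0.1068

0.1068


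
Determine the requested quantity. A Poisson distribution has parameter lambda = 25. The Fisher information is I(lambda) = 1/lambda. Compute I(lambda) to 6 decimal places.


Fisher information for Poisson: I(lambda) = 1/lambda.
lambda = 25.
I(lambda) = 1/25 = 0.040000

0.040000


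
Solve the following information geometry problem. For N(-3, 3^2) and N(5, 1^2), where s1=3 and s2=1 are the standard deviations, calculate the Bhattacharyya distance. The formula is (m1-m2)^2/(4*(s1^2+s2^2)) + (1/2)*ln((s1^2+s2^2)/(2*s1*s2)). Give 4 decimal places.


Bhattacharyya distance between two Gaussians:
DB = (m1-m2)^2/(4*(s1^2+s2^2)) + (1/2)*ln((s1^2+s2^2)/(2*s1*s2)).
(m1-m2)^2 = (-8)^2 = 64.
s1^2+s2^2 = 9 + 1 = 10.
term1 = 64/40 = 1.6.
term2 = 0.5*ln(10/6.0) = 0.255413.
DB = 1.6 + 0.255413 = 1.8554

1.8554


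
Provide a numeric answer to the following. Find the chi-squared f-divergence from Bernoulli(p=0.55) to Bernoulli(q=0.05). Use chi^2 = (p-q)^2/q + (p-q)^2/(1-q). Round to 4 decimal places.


Chi-squared divergence between Bernoulli distributions:
chi^2 = (p-q)^2/q + (p-q)^2/(1-q).
p = 0.55, q = 0.05, p-q = 0.5.
(p-q)^2 = 0.25.
term1 = 0.25/0.05 = 5.0.
term2 = 0.25/0.95 = 0.263158.
chi^2 = 5.0 + 0.263158 = 5.2632

5.2632


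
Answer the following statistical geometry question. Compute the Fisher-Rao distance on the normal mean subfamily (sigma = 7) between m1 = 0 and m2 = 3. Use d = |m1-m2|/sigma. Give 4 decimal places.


On the fixed-variance normal subfamily, geodesic distance = |m1-m2|/sigma.
|0 - 3| = 3.
sigma = 7.
d = 3/7 = 0.4286

0.4286


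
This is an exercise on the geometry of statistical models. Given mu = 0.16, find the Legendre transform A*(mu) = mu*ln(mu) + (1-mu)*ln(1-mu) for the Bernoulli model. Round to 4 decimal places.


Legendre transform for Bernoulli:
A*(mu) = mu*log(mu) + (1-mu)*log(1-mu).
mu = 0.16, 1-mu = 0.84.
mu*log(mu) = 0.16*log(0.16) = -0.293213.
(1-mu)*log(1-mu) = 0.84*log(0.84) = -0.146457.
A* = -0.293213 + -0.146457 = -0.4397

-0.4397


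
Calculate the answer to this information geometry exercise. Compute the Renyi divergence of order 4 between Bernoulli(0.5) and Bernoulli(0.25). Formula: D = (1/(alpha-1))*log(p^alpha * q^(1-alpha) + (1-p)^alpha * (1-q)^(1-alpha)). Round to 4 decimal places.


Renyi divergence of order alpha between Bernoulli distributions:
D = (1/(alpha-1))*log(p^alpha * q^(1-alpha) + (1-p)^alpha * (1-q)^(1-alpha)).
alpha = 4, p = 0.5, q = 0.25.
p^alpha * q^(1-alpha) = 0.5^4 * 0.25^-3 = 4.0.
(1-p)^alpha * (1-q)^(1-alpha) = 0.5^4 * 0.75^-3 = 0.148148.
sum = 4.0 + 0.148148 = 4.148148.
D = (1/3)*log(4.148148) = 0.4742

0.4742


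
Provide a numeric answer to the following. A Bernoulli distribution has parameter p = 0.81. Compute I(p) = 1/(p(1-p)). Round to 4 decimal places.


For Bernoulli(p), Fisher information is I(p) = 1/(p*(1-p)).
p = 0.81, 1-p = 0.19.
p*(1-p) = 0.1539.
I(p) = 1/0.1539 = 6.4977

6.4977


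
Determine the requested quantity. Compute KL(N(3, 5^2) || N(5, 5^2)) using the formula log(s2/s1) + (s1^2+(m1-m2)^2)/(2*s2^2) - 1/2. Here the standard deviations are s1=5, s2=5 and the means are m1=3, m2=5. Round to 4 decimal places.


KL divergence between normal distributions:
KL = log(s2/s1) + (s1^2 + (m1-m2)^2)/(2*s2^2) - 1/2.
log(5/5) = 0.0.
(5^2 + (3-5)^2)/(2*5^2) = (25 + 4)/50 = 0.58.
KL = 0.0 + 0.58 - 0.5 = 0.0800

0.0800


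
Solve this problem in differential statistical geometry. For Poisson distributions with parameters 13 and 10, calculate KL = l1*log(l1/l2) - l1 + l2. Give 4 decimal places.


KL divergence for Poisson:
KL = l1*log(l1/l2) - l1 + l2.
l1 = 13, l2 = 10.
log(13/10) = 0.262364.
l1*log(l1/l2) = 13 * 0.262364 = 3.410735.
KL = 3.410735 - 13 + 10 = 0.4107

0.4107


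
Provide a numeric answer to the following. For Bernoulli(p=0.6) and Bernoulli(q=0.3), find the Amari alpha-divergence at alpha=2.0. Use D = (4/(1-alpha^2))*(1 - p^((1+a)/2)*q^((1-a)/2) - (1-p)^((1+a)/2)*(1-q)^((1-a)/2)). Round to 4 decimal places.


Amari alpha-divergence:
D = (4/(1-alpha^2))*(1 - p^((1+a)/2)*q^((1-a)/2) - (1-p)^((1+a)/2)*(1-q)^((1-a)/2)).
alpha = 2.0, p = 0.6, q = 0.3.
e1 = (1+alpha)/2 = 1.5, e2 = (1-alpha)/2 = -0.5.
t1 = p^e1 * q^e2 = 0.6^1.5 * 0.3^-0.5 = 0.848528.
t2 = (1-p)^e1 * (1-q)^e2 = 0.4^1.5 * 0.7^-0.5 = 0.302372.
4/(1-alpha^2) = -1.333333.
D = -1.333333*(1 - 0.848528 - 0.302372) = 0.2012

0.2012


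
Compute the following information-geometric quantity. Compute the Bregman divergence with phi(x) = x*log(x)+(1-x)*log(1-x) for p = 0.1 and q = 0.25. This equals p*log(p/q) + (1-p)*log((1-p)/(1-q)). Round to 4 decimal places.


Bregman divergence with negative entropy generator:
D = p*log(p/q) + (1-p)*log((1-p)/(1-q)).
p = 0.1, q = 0.25.
p*log(p/q) = 0.1*log(0.1/0.25) = -0.091629.
(1-p)*log((1-p)/(1-q)) = 0.9*log(0.9/0.75) = 0.164089.
D = -0.091629 + 0.164089 = 0.0725

0.0725


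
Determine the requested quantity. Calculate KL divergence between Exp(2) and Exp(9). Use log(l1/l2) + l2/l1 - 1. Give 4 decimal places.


KL divergence for exponential family:
KL = log(l1/l2) + l2/l1 - 1.
log(2/9) = -1.504077.
9/2 = 4.5.
KL = -1.504077 + 4.5 - 1 = 1.9959

1.9959


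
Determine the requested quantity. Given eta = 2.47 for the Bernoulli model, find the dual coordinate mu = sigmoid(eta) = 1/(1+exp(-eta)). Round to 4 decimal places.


Dual coordinate (expectation parameter) for Bernoulli:
mu = 1/(1+exp(-eta)).
eta = 2.47.
exp(-eta) = exp(-2.47) = 0.084585.
mu = 1/(1+0.084585) = 0.9220

0.9220


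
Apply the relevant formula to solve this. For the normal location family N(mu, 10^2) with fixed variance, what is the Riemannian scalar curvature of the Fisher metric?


This family has a single free parameter, so its statistical manifold
is 1-dimensional. The Riemann curvature tensor of any 1-dimensional
Riemannian manifold vanishes identically, so R = 0.

0


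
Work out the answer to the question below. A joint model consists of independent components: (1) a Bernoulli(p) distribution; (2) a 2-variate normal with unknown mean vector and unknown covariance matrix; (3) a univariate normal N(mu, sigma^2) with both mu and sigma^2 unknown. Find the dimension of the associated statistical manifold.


The dimension of a statistical manifold equals the number of free
(independent) real parameters of the model. For a product of independent
blocks the parameter counts add.
- Bernoulli (p): 1.
- 2-variate normal: 2 (mean) + 2*3/2 = 3 (symmetric covariance) = 5.
- normal (mu, sigma^2): 2.
Total = 1 + 5 + 2 = 8.
Dimension = 8

8


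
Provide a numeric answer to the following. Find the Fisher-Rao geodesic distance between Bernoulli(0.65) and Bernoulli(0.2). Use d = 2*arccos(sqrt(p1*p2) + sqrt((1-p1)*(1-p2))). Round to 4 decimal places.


Geodesic distance on Bernoulli manifold:
d(p1,p2) = 2*arccos(sqrt(p1*p2) + sqrt((1-p1)*(1-p2))).
sqrt(p1*p2) = sqrt(0.65*0.2) = 0.360555.
sqrt((1-p1)*(1-p2)) = sqrt(0.35*0.8) = 0.52915.
arg = 0.360555 + 0.52915 = 0.889705.
d = 2*arccos(0.889705) = 0.9482

0.9482


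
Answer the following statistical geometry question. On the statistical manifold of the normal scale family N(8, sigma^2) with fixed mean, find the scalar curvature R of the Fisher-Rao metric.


This family has a single free parameter, so its statistical manifold
is 1-dimensional. The Riemann curvature tensor of any 1-dimensional
Riemannian manifold vanishes identically, so R = 0.

0


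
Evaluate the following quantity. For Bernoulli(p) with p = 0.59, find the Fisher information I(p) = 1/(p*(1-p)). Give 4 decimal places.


For Bernoulli(p), Fisher information is I(p) = 1/(p*(1-p)).
p = 0.59, 1-p = 0.41.
p*(1-p) = 0.2419.
I(p) = 1/0.2419 = 4.1339

4.1339


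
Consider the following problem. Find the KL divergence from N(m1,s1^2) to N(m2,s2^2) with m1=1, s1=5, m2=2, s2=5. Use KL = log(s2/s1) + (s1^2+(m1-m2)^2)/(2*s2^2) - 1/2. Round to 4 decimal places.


KL divergence between normal distributions:
KL = log(s2/s1) + (s1^2 + (m1-m2)^2)/(2*s2^2) - 1/2.
log(5/5) = 0.0.
(5^2 + (1-2)^2)/(2*5^2) = (25 + 1)/50 = 0.52.
KL = 0.0 + 0.52 - 0.5 = 0.0200

0.0200


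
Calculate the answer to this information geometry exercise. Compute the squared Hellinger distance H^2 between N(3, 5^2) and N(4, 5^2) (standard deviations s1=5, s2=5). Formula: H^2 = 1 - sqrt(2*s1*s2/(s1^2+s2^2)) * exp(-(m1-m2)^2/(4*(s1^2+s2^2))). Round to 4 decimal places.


Squared Hellinger distance for Gaussians:
H^2 = 1 - sqrt(2*s1*s2/(s1^2+s2^2)) * exp(-(m1-m2)^2/(4*(s1^2+s2^2))).
s1^2 = 25, s2^2 = 25, s1^2+s2^2 = 50.
sqrt(2*5*5/(50)) = 1.0.
(m1-m2)^2 = (-1)^2 = 1.
exp(-1/(4*50)) = exp(-0.005) = 0.995012.
H^2 = 1 - 1.0*0.995012 = 0.0050

0.0050


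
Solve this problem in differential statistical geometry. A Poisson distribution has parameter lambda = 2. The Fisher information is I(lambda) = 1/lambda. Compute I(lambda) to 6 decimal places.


Fisher information for Poisson: I(lambda) = 1/lambda.
lambda = 2.
I(lambda) = 1/2 = 0.500000

0.500000


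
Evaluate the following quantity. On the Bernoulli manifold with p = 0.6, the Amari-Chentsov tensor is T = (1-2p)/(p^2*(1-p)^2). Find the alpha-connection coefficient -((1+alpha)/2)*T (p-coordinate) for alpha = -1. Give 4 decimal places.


Skewness (Amari-Chentsov) tensor: T = (1-2p)/(p^2*(1-p)^2).
p = 0.6, 1-2p = -0.2, p^2 = 0.36, (1-p)^2 = 0.16.
T = -0.2/(0.36 * 0.16) = -3.472222.
In the p-coordinate, Gamma^(alpha) = Gamma^(0) - (alpha/2)*T with Gamma^(0) = (1/2)*g'(p) = -T/2,
so Gamma^(alpha) = -((1+alpha)/2)*T.
alpha = -1, -(1+alpha)/2 = 0.0.
Gamma = 0.0 * -3.472222 = 0.0000

0.0000


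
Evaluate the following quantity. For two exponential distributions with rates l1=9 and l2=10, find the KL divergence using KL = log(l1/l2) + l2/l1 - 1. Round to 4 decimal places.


KL divergence for exponential family:
KL = log(l1/l2) + l2/l1 - 1.
log(9/10) = -0.105361.
10/9 = 1.111111.
KL = -0.105361 + 1.111111 - 1 = 0.0058

0.0058


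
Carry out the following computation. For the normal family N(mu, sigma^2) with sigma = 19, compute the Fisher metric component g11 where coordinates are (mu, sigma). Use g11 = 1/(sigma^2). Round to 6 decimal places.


For the 2-parameter normal family, the Fisher metric has:
  g11 = 1/sigma^2, g22 = 2/sigma^2.
sigma = 19, sigma^2 = 361.
g11 = 0.002770

0.002770


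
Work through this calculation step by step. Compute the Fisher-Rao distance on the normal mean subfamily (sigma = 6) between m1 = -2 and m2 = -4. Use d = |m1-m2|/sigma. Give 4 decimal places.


On the fixed-variance normal subfamily, geodesic distance = |m1-m2|/sigma.
|-2 - -4| = 2.
sigma = 6.
d = 2/6 = 0.3333

0.3333


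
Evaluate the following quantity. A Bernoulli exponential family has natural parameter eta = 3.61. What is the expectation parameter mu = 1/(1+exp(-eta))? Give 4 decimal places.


Dual coordinate (expectation parameter) for Bernoulli:
mu = 1/(1+exp(-eta)).
eta = 3.61.
exp(-eta) = exp(-3.61) = 0.027052.
mu = 1/(1+0.027052) = 0.9737

0.9737


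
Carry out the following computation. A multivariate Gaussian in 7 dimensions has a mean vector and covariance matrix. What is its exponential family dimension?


Exponential family dimension calculation:
For 7-dim MVN: mean has 7 params, covariance has 7*8/2 = 28 unique entries.
Total dim = 7 + 28 = 35.

35


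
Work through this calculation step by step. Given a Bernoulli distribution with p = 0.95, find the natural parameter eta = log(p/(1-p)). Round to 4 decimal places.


Natural parameter for Bernoulli: eta = log(p/(1-p)).
p = 0.95, 1-p = 0.05.
p/(1-p) = 19.0.
eta = log(19.0) = 2.9444

2.9444


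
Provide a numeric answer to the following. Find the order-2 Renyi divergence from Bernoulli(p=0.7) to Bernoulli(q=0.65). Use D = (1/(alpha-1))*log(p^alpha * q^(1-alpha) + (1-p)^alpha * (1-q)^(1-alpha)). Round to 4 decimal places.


Renyi divergence of order alpha between Bernoulli distributions:
D = (1/(alpha-1))*log(p^alpha * q^(1-alpha) + (1-p)^alpha * (1-q)^(1-alpha)).
alpha = 2, p = 0.7, q = 0.65.
p^alpha * q^(1-alpha) = 0.7^2 * 0.65^-1 = 0.753846.
(1-p)^alpha * (1-q)^(1-alpha) = 0.3^2 * 0.35^-1 = 0.257143.
sum = 0.753846 + 0.257143 = 1.010989.
D = (1/1)*log(1.010989) = 0.0109

0.0109


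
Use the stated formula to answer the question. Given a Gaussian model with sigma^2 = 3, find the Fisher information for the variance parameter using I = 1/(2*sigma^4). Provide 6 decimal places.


Fisher information for variance: I(sigma^2) = 1/(2*sigma^4).
sigma^2 = 3, so sigma^4 = 9.
I = 1/(2*9) = 1/18 = 0.055556

0.055556


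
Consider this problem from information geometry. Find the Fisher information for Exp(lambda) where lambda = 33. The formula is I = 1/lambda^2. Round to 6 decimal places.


Fisher information for exponential: I(lambda) = 1/lambda^2.
lambda = 33, lambda^2 = 1089.
I = 1/1089 = 0.000918

0.000918


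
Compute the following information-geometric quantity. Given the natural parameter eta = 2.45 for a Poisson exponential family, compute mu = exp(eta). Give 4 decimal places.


Expectation parameter for Poisson exponential family:
mu = exp(eta).
eta = 2.45.
mu = exp(2.45) = 11.5883

11.5883


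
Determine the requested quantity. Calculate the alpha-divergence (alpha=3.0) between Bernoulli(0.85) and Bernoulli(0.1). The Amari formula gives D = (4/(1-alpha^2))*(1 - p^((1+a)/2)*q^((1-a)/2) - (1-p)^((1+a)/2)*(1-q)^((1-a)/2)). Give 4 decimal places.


Amari alpha-divergence:
D = (4/(1-alpha^2))*(1 - p^((1+a)/2)*q^((1-a)/2) - (1-p)^((1+a)/2)*(1-q)^((1-a)/2)).
alpha = 3.0, p = 0.85, q = 0.1.
e1 = (1+alpha)/2 = 2.0, e2 = (1-alpha)/2 = -1.0.
t1 = p^e1 * q^e2 = 0.85^2.0 * 0.1^-1.0 = 7.225.
t2 = (1-p)^e1 * (1-q)^e2 = 0.15^2.0 * 0.9^-1.0 = 0.025.
4/(1-alpha^2) = -0.5.
D = -0.5*(1 - 7.225 - 0.025) = 3.1250

3.1250


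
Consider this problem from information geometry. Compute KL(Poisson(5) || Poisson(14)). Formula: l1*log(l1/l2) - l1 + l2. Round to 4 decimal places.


KL divergence for Poisson:
KL = l1*log(l1/l2) - l1 + l2.
l1 = 5, l2 = 14.
log(5/14) = -1.029619.
l1*log(l1/l2) = 5 * -1.029619 = -5.148097.
KL = -5.148097 - 5 + 14 = 3.8519

3.8519


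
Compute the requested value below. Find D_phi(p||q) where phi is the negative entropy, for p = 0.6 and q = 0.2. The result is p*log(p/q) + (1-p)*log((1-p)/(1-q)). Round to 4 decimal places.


Bregman divergence with negative entropy generator:
D = p*log(p/q) + (1-p)*log((1-p)/(1-q)).
p = 0.6, q = 0.2.
p*log(p/q) = 0.6*log(0.6/0.2) = 0.659167.
(1-p)*log((1-p)/(1-q)) = 0.4*log(0.4/0.8) = -0.277259.
D = 0.659167 + -0.277259 = 0.3819

0.3819


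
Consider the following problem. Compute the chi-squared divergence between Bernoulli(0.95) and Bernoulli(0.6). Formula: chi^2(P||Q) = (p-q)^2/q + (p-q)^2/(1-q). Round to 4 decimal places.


Chi-squared divergence between Bernoulli distributions:
chi^2 = (p-q)^2/q + (p-q)^2/(1-q).
p = 0.95, q = 0.6, p-q = 0.35.
(p-q)^2 = 0.1225.
term1 = 0.1225/0.6 = 0.204167.
term2 = 0.1225/0.4 = 0.30625.
chi^2 = 0.204167 + 0.30625 = 0.5104

0.5104


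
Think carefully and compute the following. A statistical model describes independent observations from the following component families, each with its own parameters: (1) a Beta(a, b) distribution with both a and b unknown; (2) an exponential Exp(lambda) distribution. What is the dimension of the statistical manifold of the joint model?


The dimension of a statistical manifold equals the number of free
(independent) real parameters of the model. For a product of independent
blocks the parameter counts add.
- Beta (a, b): 2.
- exponential (lambda): 1.
Total = 2 + 1 = 3.
Dimension = 3

3


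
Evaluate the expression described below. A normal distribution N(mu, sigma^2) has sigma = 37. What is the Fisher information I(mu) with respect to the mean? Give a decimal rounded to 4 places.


The Fisher information for the mean of a normal distribution is I(mu) = 1/sigma^2.
sigma = 37, so sigma^2 = 1369.
I(mu) = 1/1369 = 0.0007

0.0007


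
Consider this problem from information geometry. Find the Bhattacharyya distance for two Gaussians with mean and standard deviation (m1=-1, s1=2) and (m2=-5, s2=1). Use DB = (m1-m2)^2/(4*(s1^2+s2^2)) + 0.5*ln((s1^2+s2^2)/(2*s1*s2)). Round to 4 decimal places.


Bhattacharyya distance between two Gaussians:
DB = (m1-m2)^2/(4*(s1^2+s2^2)) + (1/2)*ln((s1^2+s2^2)/(2*s1*s2)).
(m1-m2)^2 = (4)^2 = 16.
s1^2+s2^2 = 4 + 1 = 5.
term1 = 16/20 = 0.8.
term2 = 0.5*ln(5/4.0) = 0.111572.
DB = 0.8 + 0.111572 = 0.9116

0.9116


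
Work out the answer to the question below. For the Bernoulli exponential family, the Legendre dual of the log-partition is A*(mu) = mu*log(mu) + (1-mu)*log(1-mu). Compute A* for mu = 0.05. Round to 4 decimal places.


Legendre transform for Bernoulli:
A*(mu) = mu*log(mu) + (1-mu)*log(1-mu).
mu = 0.05, 1-mu = 0.95.
mu*log(mu) = 0.05*log(0.05) = -0.149787.
(1-mu)*log(1-mu) = 0.95*log(0.95) = -0.048729.
A* = -0.149787 + -0.048729 = -0.1985

-0.1985


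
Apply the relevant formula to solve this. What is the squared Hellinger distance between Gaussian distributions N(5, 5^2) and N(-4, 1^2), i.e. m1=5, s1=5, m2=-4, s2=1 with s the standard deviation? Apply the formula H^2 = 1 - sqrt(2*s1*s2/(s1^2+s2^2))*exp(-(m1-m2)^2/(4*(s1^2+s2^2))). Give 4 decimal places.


Squared Hellinger distance for Gaussians:
H^2 = 1 - sqrt(2*s1*s2/(s1^2+s2^2)) * exp(-(m1-m2)^2/(4*(s1^2+s2^2))).
s1^2 = 25, s2^2 = 1, s1^2+s2^2 = 26.
sqrt(2*5*1/(26)) = 0.620174.
(m1-m2)^2 = (9)^2 = 81.
exp(-81/(4*26)) = exp(-0.778846) = 0.458935.
H^2 = 1 - 0.620174*0.458935 = 0.7154

0.7154


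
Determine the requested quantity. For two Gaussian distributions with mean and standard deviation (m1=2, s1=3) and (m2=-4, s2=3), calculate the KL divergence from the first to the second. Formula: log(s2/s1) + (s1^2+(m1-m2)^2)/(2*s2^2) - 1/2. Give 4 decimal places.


KL divergence between normal distributions:
KL = log(s2/s1) + (s1^2 + (m1-m2)^2)/(2*s2^2) - 1/2.
log(3/3) = 0.0.
(3^2 + (2--4)^2)/(2*3^2) = (9 + 36)/18 = 2.5.
KL = 0.0 + 2.5 - 0.5 = 2.0000

2.0000
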